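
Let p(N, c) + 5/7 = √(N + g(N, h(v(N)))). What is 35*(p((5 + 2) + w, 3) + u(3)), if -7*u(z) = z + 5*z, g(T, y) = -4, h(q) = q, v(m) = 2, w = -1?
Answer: -115 + 35*√2 ≈ -65.503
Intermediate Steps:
u(z) = -6*z/7 (u(z) = -(z + 5*z)/7 = -6*z/7)
p(N, c) = -5/7 + √(-4 + N) (p(N, c) = -5/7 + √(N - 4) = -5/7 + √(-4 + N))
35*(p((5 + 2) + w, 3) + u(3)) = 35*((-5/7 + √(-4 + ((5 + 2) - 1))) - 6/7*3) = 35*((-5/7 + √(-4 + (7 - 1))) - 18/7) = 35*((-5/7 + √(-4 + 6)) - 18/7) = 35*((-5/7 + √2) - 18/7) = 35*(-23/7 + √2) = -115 + 35*√2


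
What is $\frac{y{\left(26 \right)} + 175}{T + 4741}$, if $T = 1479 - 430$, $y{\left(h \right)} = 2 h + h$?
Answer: $\frac{253}{5790} \approx 0.043696$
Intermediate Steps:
$y{\left(h \right)} = 3 h$
$T = 1049$ ($T = 1479 + \left(-718 + 288\right) = 1479 - 430 = 1049$)
$\frac{y{\left(26 \right)} + 175}{T + 4741} = \frac{3 \cdot 26 + 175}{1049 + 4741} = \frac{78 + 175}{5790} = 253 \cdot \frac{1}{5790} = \frac{253}{5790}$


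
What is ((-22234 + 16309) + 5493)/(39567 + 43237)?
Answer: -108/20701 ≈ -0.0052171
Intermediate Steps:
((-22234 + 16309) + 5493)/(39567 + 43237) = (-5925 + 5493)/82804 = -432*1/82804 = -108/20701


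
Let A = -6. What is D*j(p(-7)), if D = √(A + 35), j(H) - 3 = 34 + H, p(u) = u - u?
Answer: 37*√29 ≈ 199.25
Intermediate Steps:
p(u) = 0
j(H) = 37 + H (j(H) = 3 + (34 + H) = 37 + H)
D = √29 (D = √(-6 + 35) = √29 ≈ 5.3852)
D*j(p(-7)) = √29*(37 + 0) = √29*37 = 37*√29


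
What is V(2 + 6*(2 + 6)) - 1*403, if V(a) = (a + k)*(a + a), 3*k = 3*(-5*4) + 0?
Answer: 2597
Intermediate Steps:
k = -20 (k = (3*(-5*4) + 0)/3 = (3*(-20) + 0)/3 = (-60 + 0)/3 = (1/3)*(-60) = -20)
V(a) = 2*a*(-20 + a) (V(a) = (a - 20)*(a + a) = (-20 + a)*(2*a) = 2*a*(-20 + a))
V(2 + 6*(2 + 6)) - 1*403 = 2*(2 + 6*(2 + 6))*(-20 + (2 + 6*(2 + 6))) - 1*403 = 2*(2 + 6*8)*(-20 + (2 + 6*8)) - 403 = 2*(2 + 48)*(-20 + (2 + 48)) - 403 = 2*50*(-20 + 50) - 403 = 2*50*30 - 403 = 3000 - 403 = 2597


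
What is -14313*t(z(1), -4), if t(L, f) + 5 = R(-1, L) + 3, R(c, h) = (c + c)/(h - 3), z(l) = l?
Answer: 14313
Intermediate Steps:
R(c, h) = 2*c/(-3 + h) (R(c, h) = (2*c)/(-3 + h) = 2*c/(-3 + h))
t(L, f) = -2 - 2/(-3 + L) (t(L, f) = -5 + (2*(-1)/(-3 + L) + 3) = -5 + (-2/(-3 + L) + 3) = -5 + (3 - 2/(-3 + L)) = -2 - 2/(-3 + L))
-14313*t(z(1), -4) = -28626*(2 - 1*1)/(-3 + 1) = -28626*(2 - 1)/(-2) = -28626*(-1)/2 = -14313*(-1) = 14313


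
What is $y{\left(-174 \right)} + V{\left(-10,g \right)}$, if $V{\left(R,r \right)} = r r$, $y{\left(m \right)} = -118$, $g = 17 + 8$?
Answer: $507$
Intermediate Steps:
$g = 25$
$V{\left(R,r \right)} = r^{2}$
$y{\left(-174 \right)} + V{\left(-10,g \right)} = -118 + 25^{2} = -118 + 625 = 507$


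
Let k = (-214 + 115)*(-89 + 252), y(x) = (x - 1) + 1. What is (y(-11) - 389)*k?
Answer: 6454800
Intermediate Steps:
y(x) = x (y(x) = (-1 + x) + 1 = x)
k = -16137 (k = -99*163 = -16137)
(y(-11) - 389)*k = (-11 - 389)*(-16137) = -400*(-16137) = 6454800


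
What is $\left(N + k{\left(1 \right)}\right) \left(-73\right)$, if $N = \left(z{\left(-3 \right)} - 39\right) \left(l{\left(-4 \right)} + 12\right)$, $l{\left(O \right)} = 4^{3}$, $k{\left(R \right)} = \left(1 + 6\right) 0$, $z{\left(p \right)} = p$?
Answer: $233016$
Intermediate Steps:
$k{\left(R \right)} = 0$ ($k{\left(R \right)} = 7 \cdot 0 = 0$)
$l{\left(O \right)} = 64$
$N = -3192$ ($N = \left(-3 - 39\right) \left(64 + 12\right) = \left(-42\right) 76 = -3192$)
$\left(N + k{\left(1 \right)}\right) \left(-73\right) = \left(-3192 + 0\right) \left(-73\right) = \left(-3192\right) \left(-73\right) = 233016$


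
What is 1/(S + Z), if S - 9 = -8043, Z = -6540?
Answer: -1/14574 ≈ -6.8615e-5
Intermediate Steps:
S = -8034 (S = 9 - 8043 = -8034)
1/(S + Z) = 1/(-8034 - 6540) = 1/(-14574) = -1/14574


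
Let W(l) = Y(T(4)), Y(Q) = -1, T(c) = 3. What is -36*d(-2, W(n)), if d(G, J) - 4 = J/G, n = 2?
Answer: -162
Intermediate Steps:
W(l) = -1
d(G, J) = 4 + J/G
-36*d(-2, W(n)) = -36*(4 - 1/(-2)) = -36*(4 - 1*(-½)) = -36*(4 + ½) = -36*9/2 = -162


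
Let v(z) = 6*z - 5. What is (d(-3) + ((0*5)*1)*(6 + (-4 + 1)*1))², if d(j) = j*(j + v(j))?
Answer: 6084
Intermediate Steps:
v(z) = -5 + 6*z
d(j) = j*(-5 + 7*j) (d(j) = j*(j + (-5 + 6*j)) = j*(-5 + 7*j))
(d(-3) + ((0*5)*1)*(6 + (-4 + 1)*1))² = (-3*(-5 + 7*(-3)) + ((0*5)*1)*(6 + (-4 + 1)*1))² = (-3*(-5 - 21) + (0*1)*(6 - 3*1))² = (-3*(-26) + 0*(6 - 3))² = (78 + 0*3)² = (78 + 0)² = 78² = 6084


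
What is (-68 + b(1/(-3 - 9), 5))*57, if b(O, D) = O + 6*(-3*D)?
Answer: -36043/4 ≈ -9010.8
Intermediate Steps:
b(O, D) = O - 18*D
(-68 + b(1/(-3 - 9), 5))*57 = (-68 + (1/(-3 - 9) - 18*5))*57 = (-68 + (1/(-12) - 90))*57 = (-68 + (-1/12 - 90))*57 = (-68 - 1081/12)*57 = -1897/12*57 = -36043/4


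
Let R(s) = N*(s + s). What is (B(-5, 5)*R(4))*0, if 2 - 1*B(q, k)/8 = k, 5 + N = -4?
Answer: 0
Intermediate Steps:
N = -9 (N = -5 - 4 = -9)
B(q, k) = 16 - 8*k
R(s) = -18*s (R(s) = -9*(s + s) = -18*s)
(B(-5, 5)*R(4))*0 = ((16 - 8*5)*(-18*4))*0 = ((16 - 40)*(-72))*0 = -24*(-72)*0 = 1728*0 = 0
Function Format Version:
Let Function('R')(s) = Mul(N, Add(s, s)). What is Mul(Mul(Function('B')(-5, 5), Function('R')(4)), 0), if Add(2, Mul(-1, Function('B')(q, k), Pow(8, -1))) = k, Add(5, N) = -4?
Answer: 0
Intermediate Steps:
N = -9 (N = Add(-5, -4) = -9)
Function('B')(q, k) = Add(16, Mul(-8, k))
Function('R')(s) = Mul(-18, s) (Function('R')(s) = Mul(-9, Add(s, s)) = Mul(-9, Mul(2, s)) = Mul(-18, s))
Mul(Mul(Function('B')(-5, 5), Function('R')(4)), 0) = Mul(Mul(Add(16, Mul(-8, 5)), Mul(-18, 4)), 0) = Mul(Mul(Add(16, -40), -72), 0) = Mul(Mul(-24, -72), 0) = Mul(1728, 0) = 0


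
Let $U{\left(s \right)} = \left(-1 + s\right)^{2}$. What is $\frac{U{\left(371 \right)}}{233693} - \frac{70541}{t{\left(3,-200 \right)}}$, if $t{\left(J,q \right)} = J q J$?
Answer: $\frac{16731357913}{420647400} \approx 39.775$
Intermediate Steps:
$t{\left(J,q \right)} = q J^{2}$
$\frac{U{\left(371 \right)}}{233693} - \frac{70541}{t{\left(3,-200 \right)}} = \frac{\left(-1 + 371\right)^{2}}{233693} - \frac{70541}{\left(-200\right) 3^{2}} = 370^{2} \cdot \frac{1}{233693} - \frac{70541}{\left(-200\right) 9} = 136900 \cdot \frac{1}{233693} - \frac{70541}{-1800} = \frac{136900}{233693} - - \frac{70541}{1800} = \frac{136900}{233693} + \frac{70541}{1800} = \frac{16731357913}{420647400}$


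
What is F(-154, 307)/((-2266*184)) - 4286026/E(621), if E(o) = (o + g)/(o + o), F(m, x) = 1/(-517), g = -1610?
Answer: 49890382395619435/9269082064 ≈ 5.3824e+6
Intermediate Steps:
F(m, x) = -1/517
E(o) = (-1610 + o)/(2*o) (E(o) = (o - 1610)/(o + o) = (-1610 + o)/((2*o)) = (-1610 + o)*(1/(2*o)) = (-1610 + o)/(2*o))
F(-154, 307)/((-2266*184)) - 4286026/E(621) = -1/(517*((-2266*184))) - 4286026*1242/(-1610 + 621) = -1/517/(-416944) - 4286026/((1/2)*(1/621)*(-989)) = -1/517*(-1/416944) - 4286026/(-43/54) = 1/215560048 - 4286026*(-54/43) = 1/215560048 + 231445404/43 = 49890382395619435/9269082064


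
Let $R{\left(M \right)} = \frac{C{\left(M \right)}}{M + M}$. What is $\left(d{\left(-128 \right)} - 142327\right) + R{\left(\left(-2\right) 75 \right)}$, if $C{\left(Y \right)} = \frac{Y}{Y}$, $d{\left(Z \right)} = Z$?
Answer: $- \frac{42736501}{300} \approx -1.4246 \cdot 10^{5}$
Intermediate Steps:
$C{\left(Y \right)} = 1$
$R{\left(M \right)} = \frac{1}{2 M}$ ($R{\left(M \right)} = 1 \frac{1}{M + M} = 1 \frac{1}{2 M} = \frac{1}{2 M}$)
$\left(d{\left(-128 \right)} - 142327\right) + R{\left(\left(-2\right) 75 \right)} = \left(-128 - 142327\right) + \frac{1}{2 \left(\left(-2\right) 75\right)} = -142455 + \frac{1}{2 \left(-150\right)} = -142455 + \frac{1}{2} \left(- \frac{1}{150}\right) = -142455 - \frac{1}{300} = - \frac{42736501}{300}$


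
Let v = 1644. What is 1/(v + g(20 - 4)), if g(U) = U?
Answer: 1/1660 ≈ 0.00060241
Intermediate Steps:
1/(v + g(20 - 4)) = 1/(1644 + (20 - 4)) = 1/(1644 + 16) = 1/1660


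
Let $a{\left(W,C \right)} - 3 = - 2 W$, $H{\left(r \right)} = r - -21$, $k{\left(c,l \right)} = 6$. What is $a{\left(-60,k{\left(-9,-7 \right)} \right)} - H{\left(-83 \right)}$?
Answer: $185$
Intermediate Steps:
$H{\left(r \right)} = 21 + r$ ($H{\left(r \right)} = r + 21 = 21 + r$)
$a{\left(W,C \right)} = 3 - 2 W$
$a{\left(-60,k{\left(-9,-7 \right)} \right)} - H{\left(-83 \right)} = \left(3 - -120\right) - \left(21 - 83\right) = \left(3 + 120\right) - -62 = 123 + 62 = 185$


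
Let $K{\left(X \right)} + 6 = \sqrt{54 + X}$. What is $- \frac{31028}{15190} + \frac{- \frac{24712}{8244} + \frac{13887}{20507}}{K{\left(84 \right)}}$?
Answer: $- \frac{11891717617831}{5457036049605} - \frac{98071139 \sqrt{138}}{4311022554} \approx -2.4464$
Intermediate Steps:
$K{\left(X \right)} = -6 + \sqrt{54 + X}$
$- \frac{31028}{15190} + \frac{- \frac{24712}{8244} + \frac{13887}{20507}}{K{\left(84 \right)}} = - \frac{31028}{15190} + \frac{- \frac{24712}{8244} + \frac{13887}{20507}}{-6 + \sqrt{54 + 84}} = \left(-31028\right) \frac{1}{15190} + \frac{\left(-24712\right) \frac{1}{8244} + 13887 \cdot \frac{1}{20507}}{-6 + \sqrt{138}} = - \frac{15514}{7595} + \frac{- \frac{6178}{2061} + \frac{13887}{20507}}{-6 + \sqrt{138}} = - \frac{15514}{7595} - \frac{98071139}{42264927 \left(-6 + \sqrt{138}\right)}$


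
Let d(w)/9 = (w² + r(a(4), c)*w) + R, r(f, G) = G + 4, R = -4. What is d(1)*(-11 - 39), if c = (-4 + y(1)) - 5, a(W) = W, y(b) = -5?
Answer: 5850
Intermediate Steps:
c = -14 (c = (-4 - 5) - 5 = -9 - 5 = -14)
r(f, G) = 4 + G
d(w) = -36 - 90*w + 9*w² (d(w) = 9*((w² + (4 - 14)*w) - 4) = 9*((w² - 10*w) - 4) = 9*(-4 + w² - 10*w) = -36 - 90*w + 9*w²)
d(1)*(-11 - 39) = (-36 - 90*1 + 9*1²)*(-11 - 39) = (-36 - 90 + 9*1)*(-50) = (-36 - 90 + 9)*(-50) = -117*(-50) = 5850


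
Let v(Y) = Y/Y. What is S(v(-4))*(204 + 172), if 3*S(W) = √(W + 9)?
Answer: 376*√10/3 ≈ 396.34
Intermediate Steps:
v(Y) = 1
S(W) = √(9 + W)/3 (S(W) = √(W + 9)/3 = √(9 + W)/3)
S(v(-4))*(204 + 172) = (√(9 + 1)/3)*(204 + 172) = (√10/3)*376 = 376*√10/3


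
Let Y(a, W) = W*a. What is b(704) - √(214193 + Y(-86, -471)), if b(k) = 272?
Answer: 272 - √254699 ≈ -232.68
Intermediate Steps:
b(704) - √(214193 + Y(-86, -471)) = 272 - √(214193 - 471*(-86)) = 272 - √(214193 + 40506) = 272 - √254699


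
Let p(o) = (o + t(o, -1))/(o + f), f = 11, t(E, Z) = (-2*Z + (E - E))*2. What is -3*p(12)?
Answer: -48/23 ≈ -2.0870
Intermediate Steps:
t(E, Z) = -4*Z (t(E, Z) = (-2*Z + 0)*2 = -2*Z*2 = -4*Z)
p(o) = (4 + o)/(11 + o) (p(o) = (o - 4*(-1))/(o + 11) = (o + 4)/(11 + o) = (4 + o)/(11 + o))
-3*p(12) = -3*(4 + 12)/(11 + 12) = -3*16/23 = -48/23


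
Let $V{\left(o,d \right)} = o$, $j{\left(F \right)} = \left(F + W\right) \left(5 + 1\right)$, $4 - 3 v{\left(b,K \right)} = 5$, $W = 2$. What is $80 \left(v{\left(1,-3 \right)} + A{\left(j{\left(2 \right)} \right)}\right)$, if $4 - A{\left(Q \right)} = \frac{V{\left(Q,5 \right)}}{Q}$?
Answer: $\frac{640}{3} \approx 213.33$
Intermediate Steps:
$v{\left(b,K \right)} = - \frac{1}{3}$ ($v{\left(b,K \right)} = \frac{4}{3} - \frac{5}{3} = - \frac{1}{3}$)
$j{\left(F \right)} = 12 + 6 F$ ($j{\left(F \right)} = \left(F + 2\right) \left(5 + 1\right) = \left(2 + F\right) 6 = 12 + 6 F$)
$A{\left(Q \right)} = 3$ ($A{\left(Q \right)} = 4 - \frac{Q}{Q} = 4 - 1 = 3$)
$80 \left(v{\left(1,-3 \right)} + A{\left(j{\left(2 \right)} \right)}\right) = 80 \left(- \frac{1}{3} + 3\right) = 80 \cdot \frac{8}{3} = \frac{640}{3}$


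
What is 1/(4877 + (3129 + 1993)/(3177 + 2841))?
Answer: 3009/14677454 ≈ 0.00020501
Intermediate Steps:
1/(4877 + (3129 + 1993)/(3177 + 2841)) = 1/(4877 + 5122/6018) = 1/(4877 + 5122*(1/6018)) = 1/(4877 + 2561/3009) = 1/(14677454/3009) = 3009/14677454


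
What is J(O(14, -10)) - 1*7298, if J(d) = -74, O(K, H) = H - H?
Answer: -7372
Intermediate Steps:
O(K, H) = 0
J(O(14, -10)) - 1*7298 = -74 - 1*7298 = -74 - 7298 = -7372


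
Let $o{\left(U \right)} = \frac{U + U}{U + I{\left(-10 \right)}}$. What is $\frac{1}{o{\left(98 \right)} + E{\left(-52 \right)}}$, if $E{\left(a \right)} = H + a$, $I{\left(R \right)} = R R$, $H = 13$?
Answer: $- \frac{99}{3763} \approx -0.026309$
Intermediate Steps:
$I{\left(R \right)} = R^{2}$
$E{\left(a \right)} = 13 + a$
$o{\left(U \right)} = \frac{2 U}{100 + U}$ ($o{\left(U \right)} = \frac{U + U}{U + \left(-10\right)^{2}} = \frac{2 U}{U + 100} = \frac{2 U}{100 + U}$)
$\frac{1}{o{\left(98 \right)} + E{\left(-52 \right)}} = \frac{1}{2 \cdot 98 \frac{1}{100 + 98} + \left(13 - 52\right)} = \frac{1}{2 \cdot 98 \cdot \frac{1}{198} - 39} = \frac{1}{\frac{98}{99} - 39} = \frac{1}{- \frac{3763}{99}} = - \frac{99}{3763}$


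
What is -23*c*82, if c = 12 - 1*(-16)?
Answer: -52808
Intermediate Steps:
c = 28 (c = 12 + 16 = 28)
-23*c*82 = -23*28*82 = -644*82 = -52808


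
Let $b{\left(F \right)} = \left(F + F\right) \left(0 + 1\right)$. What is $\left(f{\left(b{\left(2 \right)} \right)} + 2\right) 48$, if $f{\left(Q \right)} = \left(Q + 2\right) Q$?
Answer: $1248$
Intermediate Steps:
$b{\left(F \right)} = 2 F$ ($b{\left(F \right)} = 2 F 1 = 2 F$)
$f{\left(Q \right)} = Q \left(2 + Q\right)$ ($f{\left(Q \right)} = \left(2 + Q\right) Q = Q \left(2 + Q\right)$)
$\left(f{\left(b{\left(2 \right)} \right)} + 2\right) 48 = \left(2 \cdot 2 \left(2 + 2 \cdot 2\right) + 2\right) 48 = \left(4 \left(2 + 4\right) + 2\right) 48 = \left(4 \cdot 6 + 2\right) 48 = \left(24 + 2\right) 48 = 26 \cdot 48 = 1248$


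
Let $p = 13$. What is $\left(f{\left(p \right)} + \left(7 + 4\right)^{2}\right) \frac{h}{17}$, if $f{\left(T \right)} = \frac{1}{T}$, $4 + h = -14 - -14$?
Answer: $- \frac{6296}{221} \approx -28.489$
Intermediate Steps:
$h = -4$ ($h = -4 - 0 = -4 + \left(-14 + 14\right) = -4 + 0 = -4$)
$\left(f{\left(p \right)} + \left(7 + 4\right)^{2}\right) \frac{h}{17} = \left(\frac{1}{13} + \left(7 + 4\right)^{2}\right) \left(- \frac{4}{17}\right) = \left(\frac{1}{13} + 11^{2}\right) \left(\left(-4\right) \frac{1}{17}\right) = \left(\frac{1}{13} + 121\right) \left(- \frac{4}{17}\right) = \frac{1574}{13} \left(- \frac{4}{17}\right) = - \frac{6296}{221}$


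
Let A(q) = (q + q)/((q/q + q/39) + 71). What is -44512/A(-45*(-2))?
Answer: -275632/15 ≈ -18375.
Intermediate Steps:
A(q) = 2*q/(72 + q/39) (A(q) = (2*q)/((1 + q*(1/39)) + 71) = (2*q)/((1 + q/39) + 71) = (2*q)/(72 + q/39) = 2*q/(72 + q/39))
-44512/A(-45*(-2)) = -44512/(78*(-45*(-2))/(2808 - 45*(-2))) = -44512/(78*90/(2808 + 90)) = -44512/(78*90/2898) = -44512/(78*90*(1/2898)) = -44512/390/161 = -44512*161/390 = -275632/15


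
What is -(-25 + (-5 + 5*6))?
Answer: 0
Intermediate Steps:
-(-25 + (-5 + 5*6)) = -(-25 + (-5 + 30)) = -(-25 + 25) = -1*0 = 0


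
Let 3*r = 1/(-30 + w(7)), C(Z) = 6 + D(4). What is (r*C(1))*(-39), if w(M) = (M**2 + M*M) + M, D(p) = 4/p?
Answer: -91/75 ≈ -1.2133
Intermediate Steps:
C(Z) = 7 (C(Z) = 6 + 4/4 = 6 + 4*(1/4) = 6 + 1 = 7)
w(M) = M + 2*M**2 (w(M) = (M**2 + M**2) + M = 2*M**2 + M = M + 2*M**2)
r = 1/225 (r = 1/(3*(-30 + 7*(1 + 2*7))) = 1/(3*(-30 + 7*(1 + 14))) = 1/(3*(-30 + 7*15)) = 1/(3*(-30 + 105)) = (1/3)/75 = (1/3)*(1/75) = 1/225 ≈ 0.0044444)
(r*C(1))*(-39) = ((1/225)*7)*(-39) = (7/225)*(-39) = -91/75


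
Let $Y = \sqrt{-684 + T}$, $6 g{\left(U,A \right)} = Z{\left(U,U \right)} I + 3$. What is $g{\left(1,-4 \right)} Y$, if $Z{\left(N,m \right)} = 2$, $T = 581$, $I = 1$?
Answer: $\frac{5 i \sqrt{103}}{6} \approx 8.4574 i$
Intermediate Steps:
$g{\left(U,A \right)} = \frac{5}{6}$ ($g{\left(U,A \right)} = \frac{2 \cdot 1 + 3}{6} = \frac{2 + 3}{6} = \frac{1}{6} \cdot 5 = \frac{5}{6}$)
$Y = i \sqrt{103}$ ($Y = \sqrt{-684 + 581} = \sqrt{-103} = i \sqrt{103} \approx 10.149 i$)
$g{\left(1,-4 \right)} Y = \frac{5 i \sqrt{103}}{6}$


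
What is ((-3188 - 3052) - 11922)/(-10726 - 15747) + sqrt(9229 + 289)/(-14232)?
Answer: 18162/26473 - sqrt(9518)/14232 ≈ 0.67920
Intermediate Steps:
((-3188 - 3052) - 11922)/(-10726 - 15747) + sqrt(9229 + 289)/(-14232) = (-6240 - 11922)/(-26473) + sqrt(9518)*(-1/14232) = -18162*(-1/26473) - sqrt(9518)/14232 = 18162/26473 - sqrt(9518)/14232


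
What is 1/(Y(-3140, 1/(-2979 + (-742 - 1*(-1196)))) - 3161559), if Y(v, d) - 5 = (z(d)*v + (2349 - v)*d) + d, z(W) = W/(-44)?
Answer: -1111/3512488941 ≈ -3.1630e-7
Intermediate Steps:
z(W) = -W/44 (z(W) = W*(-1/44) = -W/44)
Y(v, d) = 5 + d + d*(2349 - v) - d*v/44 (Y(v, d) = 5 + (((-d/44)*v + (2349 - v)*d) + d) = 5 + ((-d*v/44 + d*(2349 - v)) + d) = 5 + ((d*(2349 - v) - d*v/44) + d) = 5 + (d + d*(2349 - v) - d*v/44) = 5 + d + d*(2349 - v) - d*v/44)
1/(Y(-3140, 1/(-2979 + (-742 - 1*(-1196)))) - 3161559) = 1/((5 + 2350/(-2979 + (-742 - 1*(-1196))) - 45/44*(-3140)/(-2979 + (-742 - 1*(-1196)))) - 3161559) = 1/((5 + 2350/(-2979 + (-742 + 1196)) - 45/44*(-3140)/(-2979 + (-742 + 1196))) - 3161559) = 1/((5 + 2350/(-2979 + 454) - 45/44*(-3140)/(-2979 + 454)) - 3161559) = 1/((5 + 2350/(-2525) - 45/44*(-3140)/(-2525)) - 3161559) = 1/((5 + 2350*(-1/2525) - 45/44*(-1/2525)*(-3140)) - 3161559) = 1/((5 - 94/101 - 1413/1111) - 3161559) = 1/(3108/1111 - 3161559) = 1/(-3512488941/1111) = -1111/3512488941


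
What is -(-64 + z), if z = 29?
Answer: 35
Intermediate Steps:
-(-64 + z) = -(-64 + 29) = -1*(-35) = 35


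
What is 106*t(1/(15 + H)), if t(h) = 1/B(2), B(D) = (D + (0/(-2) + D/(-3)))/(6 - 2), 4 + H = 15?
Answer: 318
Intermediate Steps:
H = 11 (H = -4 + 15 = 11)
B(D) = D/6 (B(D) = (D + (0*(-1/2) + D*(-1/3)))/4 = (D + (0 - D/3))*(1/4) = (D - D/3)*(1/4) = (2*D/3)*(1/4) = D/6)
t(h) = 3 (t(h) = 1/((1/6)*2) = 1/(1/3) = 3)
106*t(1/(15 + H)) = 106*3 = 318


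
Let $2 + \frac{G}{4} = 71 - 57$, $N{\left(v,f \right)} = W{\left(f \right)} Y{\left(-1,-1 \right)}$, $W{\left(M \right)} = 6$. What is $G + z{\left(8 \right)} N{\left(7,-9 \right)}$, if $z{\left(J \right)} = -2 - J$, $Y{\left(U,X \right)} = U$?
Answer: $108$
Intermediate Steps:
$N{\left(v,f \right)} = -6$ ($N{\left(v,f \right)} = 6 \left(-1\right) = -6$)
$G = 48$ ($G = -8 + 4 \left(71 - 57\right) = -8 + 4 \cdot 14 = -8 + 56 = 48$)
$G + z{\left(8 \right)} N{\left(7,-9 \right)} = 48 + \left(-2 - 8\right) \left(-6\right) = 48 - -60 = 48 + 60 = 108$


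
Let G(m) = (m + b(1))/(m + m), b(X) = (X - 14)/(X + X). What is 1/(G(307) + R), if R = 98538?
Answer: 1228/121005265 ≈ 1.0148e-5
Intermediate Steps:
b(X) = (-14 + X)/(2*X) (b(X) = (-14 + X)/((2*X)) = (-14 + X)*(1/(2*X)) = (-14 + X)/(2*X))
G(m) = (-13/2 + m)/(2*m) (G(m) = (m + (1/2)*(-14 + 1)/1)/(m + m) = (m + (1/2)*1*(-13))/((2*m)) = (m - 13/2)*(1/(2*m)) = (-13/2 + m)*(1/(2*m)) = (-13/2 + m)/(2*m))
1/(G(307) + R) = 1/((1/4)*(-13 + 2*307)/307 + 98538) = 1/((1/4)*(1/307)*(-13 + 614) + 98538) = 1/((1/4)*(1/307)*601 + 98538) = 1/(601/1228 + 98538) = 1/(121005265/1228) = 1228/121005265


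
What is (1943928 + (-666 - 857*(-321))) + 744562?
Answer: 2962921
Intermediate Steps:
(1943928 + (-666 - 857*(-321))) + 744562 = (1943928 + (-666 + 275097)) + 744562 = (1943928 + 274431) + 744562 = 2218359 + 744562 = 2962921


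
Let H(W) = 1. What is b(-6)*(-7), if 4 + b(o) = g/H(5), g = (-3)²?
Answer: -35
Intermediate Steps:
g = 9
b(o) = 5 (b(o) = -4 + 9/1 = -4 + 9*1 = -4 + 9 = 5)
b(-6)*(-7) = 5*(-7) = -35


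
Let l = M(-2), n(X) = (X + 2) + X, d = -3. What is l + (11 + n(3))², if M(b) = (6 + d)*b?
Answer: 355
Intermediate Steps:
n(X) = 2 + 2*X (n(X) = (2 + X) + X = 2 + 2*X)
M(b) = 3*b (M(b) = (6 - 3)*b = 3*b)
l = -6 (l = 3*(-2) = -6)
l + (11 + n(3))² = -6 + (11 + (2 + 2*3))² = -6 + (11 + (2 + 6))² = -6 + (11 + 8)² = -6 + 19² = -6 + 361 = 355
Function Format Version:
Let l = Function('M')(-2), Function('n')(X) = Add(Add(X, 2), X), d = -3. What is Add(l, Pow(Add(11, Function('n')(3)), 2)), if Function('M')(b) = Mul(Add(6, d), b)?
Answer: 355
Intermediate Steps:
Function('n')(X) = Add(2, Mul(2, X)) (Function('n')(X) = Add(Add(2, X), X) = Add(2, Mul(2, X)))
Function('M')(b) = Mul(3, b) (Function('M')(b) = Mul(Add(6, -3), b) = Mul(3, b))
l = -6 (l = Mul(3, -2) = -6)
Add(l, Pow(Add(11, Function('n')(3)), 2)) = Add(-6, Pow(Add(11, Add(2, Mul(2, 3))), 2)) = Add(-6, Pow(Add(11, Add(2, 6)), 2)) = Add(-6, Pow(Add(11, 8), 2)) = Add(-6, Pow(19, 2)) = Add(-6, 361) = 355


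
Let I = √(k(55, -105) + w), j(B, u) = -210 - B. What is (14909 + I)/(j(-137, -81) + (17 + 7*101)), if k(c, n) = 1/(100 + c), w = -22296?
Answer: 14909/651 + I*√535661245/100905 ≈ 22.902 + 0.22937*I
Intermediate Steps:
I = I*√535661245/155 (I = √(1/(100 + 55) - 22296) = √(1/155 - 22296) = √(-3455879/155) = I*√535661245/155 ≈ 149.32*I)
(14909 + I)/(j(-137, -81) + (17 + 7*101)) = (14909 + I*√535661245/155)/((-210 - 1*(-137)) + (17 + 7*101)) = (14909 + I*√535661245/155)/((-210 + 137) + (17 + 707)) = (14909 + I*√535661245/155)/(-73 + 724) = (14909 + I*√535661245/155)/651 = (14909 + I*√535661245/155)*(1/651) = 14909/651 + I*√535661245/100905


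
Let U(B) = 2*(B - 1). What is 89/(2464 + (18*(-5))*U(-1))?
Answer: 89/2824 ≈ 0.031516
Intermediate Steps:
U(B) = -2 + 2*B (U(B) = 2*(-1 + B) = -2 + 2*B)
89/(2464 + (18*(-5))*U(-1)) = 89/(2464 + (18*(-5))*(-2 + 2*(-1))) = 89/(2464 - 90*(-2 - 2)) = 89/(2464 - 90*(-4)) = 89/(2464 + 360) = 89/2824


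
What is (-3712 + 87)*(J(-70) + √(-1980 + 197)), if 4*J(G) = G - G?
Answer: -3625*I*√1783 ≈ -1.5307e+5*I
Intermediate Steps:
J(G) = 0 (J(G) = (G - G)/4 = (¼)*0 = 0)
(-3712 + 87)*(J(-70) + √(-1980 + 197)) = (-3712 + 87)*(0 + √(-1980 + 197)) = -3625*(0 + √(-1783)) = -3625*(0 + I*√1783) = -3625*I*√1783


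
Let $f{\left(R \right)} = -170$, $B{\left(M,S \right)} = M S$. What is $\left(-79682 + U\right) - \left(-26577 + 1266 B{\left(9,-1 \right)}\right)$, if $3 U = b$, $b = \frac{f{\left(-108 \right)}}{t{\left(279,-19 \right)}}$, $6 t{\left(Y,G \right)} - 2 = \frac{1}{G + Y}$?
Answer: $- \frac{21819831}{521} \approx -41881.0$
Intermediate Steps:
$t{\left(Y,G \right)} = \frac{1}{3} + \frac{1}{6 \left(G + Y\right)}$
$b = - \frac{265200}{521}$ ($b = - \frac{170}{\frac{1}{-19 + 279} \left(\frac{1}{6} + \frac{1}{3} \left(-19\right) + \frac{1}{3} \cdot 279\right)} = - \frac{170}{\frac{1}{260} \left(\frac{1}{6} - \frac{19}{3} + 93\right)} = - \frac{170}{\frac{1}{260} \cdot \frac{521}{6}} = - \frac{170}{\frac{521}{1560}} = \left(-170\right) \frac{1560}{521} = - \frac{265200}{521} \approx -509.02$)
$U = - \frac{88400}{521}$ ($U = \frac{1}{3} \left(- \frac{265200}{521}\right) = - \frac{88400}{521} \approx -169.67$)
$\left(-79682 + U\right) - \left(-26577 + 1266 B{\left(9,-1 \right)}\right) = \left(-79682 - \frac{88400}{521}\right) + \left(26577 - 1266 \cdot 9 \left(-1\right)\right) = - \frac{41602722}{521} + \left(26577 - -11394\right) = - \frac{41602722}{521} + \left(26577 + 11394\right) = - \frac{41602722}{521} + 37971 = - \frac{21819831}{521}$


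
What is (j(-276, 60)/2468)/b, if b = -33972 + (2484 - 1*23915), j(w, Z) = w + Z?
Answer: 54/34183651 ≈ 1.5797e-6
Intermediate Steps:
j(w, Z) = Z + w
b = -55403 (b = -33972 + (2484 - 23915) = -33972 - 21431 = -55403)
(j(-276, 60)/2468)/b = ((60 - 276)/2468)/(-55403) = -216*1/2468*(-1/55403) = -54/617*(-1/55403) = 54/34183651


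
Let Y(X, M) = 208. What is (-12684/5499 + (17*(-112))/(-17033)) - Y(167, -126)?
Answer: -6562595204/31221489 ≈ -210.19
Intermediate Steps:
(-12684/5499 + (17*(-112))/(-17033)) - Y(167, -126) = (-12684/5499 + (17*(-112))/(-17033)) - 1*208 = (-12684*1/5499 - 1904*(-1/17033)) - 208 = (-4228/1833 + 1904/17033) - 208 = -68525492/31221489 - 208 = -6562595204/31221489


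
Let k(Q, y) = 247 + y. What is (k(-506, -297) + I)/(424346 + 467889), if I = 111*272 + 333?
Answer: 6095/178447 ≈ 0.034156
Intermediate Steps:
I = 30525 (I = 30192 + 333 = 30525)
(k(-506, -297) + I)/(424346 + 467889) = ((247 - 297) + 30525)/(424346 + 467889) = (-50 + 30525)/892235 = 30475*(1/892235) = 6095/178447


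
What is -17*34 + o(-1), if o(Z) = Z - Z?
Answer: -578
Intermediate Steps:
o(Z) = 0
-17*34 + o(-1) = -17*34 + 0 = -578 + 0 = -578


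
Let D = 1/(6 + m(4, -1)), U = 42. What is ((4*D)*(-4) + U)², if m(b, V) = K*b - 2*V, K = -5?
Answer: 16900/9 ≈ 1877.8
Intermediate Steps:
m(b, V) = -5*b - 2*V
D = -1/12 (D = 1/(6 + (-5*4 - 2*(-1))) = 1/(6 + (-20 + 2)) = 1/(6 - 18) = 1/(-12) = -1/12 ≈ -0.083333)
((4*D)*(-4) + U)² = ((4*(-1/12))*(-4) + 42)² = (-⅓*(-4) + 42)² = (4/3 + 42)² = (130/3)² = 16900/9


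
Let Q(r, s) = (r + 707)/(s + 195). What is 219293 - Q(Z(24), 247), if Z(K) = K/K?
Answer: 48463399/221 ≈ 2.1929e+5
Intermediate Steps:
Z(K) = 1
Q(r, s) = (707 + r)/(195 + s)
219293 - Q(Z(24), 247) = 219293 - (707 + 1)/(195 + 247) = 219293 - 708/442 = 219293 - 1*354/221 = 219293 - 354/221 = 48463399/221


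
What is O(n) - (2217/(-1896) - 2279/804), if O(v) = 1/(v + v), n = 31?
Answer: 15830767/3937992 ≈ 4.0200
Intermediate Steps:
O(v) = 1/(2*v)
O(n) - (2217/(-1896) - 2279/804) = (½)/31 - (2217/(-1896) - 2279/804) = (½)*(1/31) - (2217*(-1/1896) - 2279*1/804) = 1/62 - (-739/632 - 2279/804) = 1/62 - 1*(-508621/127032) = 1/62 + 508621/127032 = 15830767/3937992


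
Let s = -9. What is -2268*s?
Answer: 20412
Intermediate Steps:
-2268*s = -2268*(-9) = 20412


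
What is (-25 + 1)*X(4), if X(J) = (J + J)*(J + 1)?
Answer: -960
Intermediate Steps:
X(J) = 2*J*(1 + J) (X(J) = (2*J)*(1 + J) = 2*J*(1 + J))
(-25 + 1)*X(4) = (-25 + 1)*(2*4*(1 + 4)) = -48*4*5 = -24*40 = -960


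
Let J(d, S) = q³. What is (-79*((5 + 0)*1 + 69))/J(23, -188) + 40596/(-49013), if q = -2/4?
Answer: 2292199388/49013 ≈ 46767.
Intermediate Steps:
q = -½ (q = -2*¼ = -½ ≈ -0.50000)
J(d, S) = -⅛ (J(d, S) = (-½)³ = -⅛)
(-79*((5 + 0)*1 + 69))/J(23, -188) + 40596/(-49013) = (-79*((5 + 0)*1 + 69))/(-⅛) + 40596/(-49013) = -79*(5*1 + 69)*(-8) + 40596*(-1/49013) = -79*(5 + 69)*(-8) - 40596/49013 = -79*74*(-8) - 40596/49013 = -5846*(-8) - 40596/49013 = 46768 - 40596/49013 = 2292199388/49013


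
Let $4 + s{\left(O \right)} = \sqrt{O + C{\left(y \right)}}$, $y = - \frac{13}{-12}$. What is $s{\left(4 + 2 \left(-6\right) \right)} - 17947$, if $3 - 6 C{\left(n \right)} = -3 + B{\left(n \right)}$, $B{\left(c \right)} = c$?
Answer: $-17951 + \frac{i \sqrt{1034}}{12} \approx -17951.0 + 2.6797 i$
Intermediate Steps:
$y = \frac{13}{12}$ ($y = \left(-13\right) \left(- \frac{1}{12}\right) = \frac{13}{12} \approx 1.0833$)
$C{\left(n \right)} = 1 - \frac{n}{6}$ ($C{\left(n \right)} = \frac{1}{2} - \frac{-3 + n}{6} = \frac{1}{2} - \left(- \frac{1}{2} + \frac{n}{6}\right) = 1 - \frac{n}{6}$)
$s{\left(O \right)} = -4 + \sqrt{\frac{59}{72} + O}$ ($s{\left(O \right)} = -4 + \sqrt{O + \left(1 - \frac{13}{72}\right)} = -4 + \sqrt{O + \frac{59}{72}} = -4 + \sqrt{\frac{59}{72} + O}$)
$s{\left(4 + 2 \left(-6\right) \right)} - 17947 = \left(-4 + \frac{\sqrt{118 + 144 \left(4 + 2 \left(-6\right)\right)}}{12}\right) - 17947 = \left(-4 + \frac{\sqrt{118 + 144 \left(4 - 12\right)}}{12}\right) - 17947 = \left(-4 + \frac{\sqrt{118 + 144 \left(-8\right)}}{12}\right) - 17947 = \left(-4 + \frac{\sqrt{118 - 1152}}{12}\right) - 17947 = \left(-4 + \frac{\sqrt{-1034}}{12}\right) - 17947 = \left(-4 + \frac{i \sqrt{1034}}{12}\right) - 17947 = -17951 + \frac{i \sqrt{1034}}{12}$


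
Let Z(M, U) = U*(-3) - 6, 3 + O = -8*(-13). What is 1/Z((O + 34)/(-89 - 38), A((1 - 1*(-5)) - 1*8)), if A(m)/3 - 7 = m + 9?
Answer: -1/132 ≈ -0.0075758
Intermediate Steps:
O = 101 (O = -3 - 8*(-13) = -3 + 104 = 101)
A(m) = 48 + 3*m (A(m) = 21 + 3*(m + 9) = 21 + 3*(9 + m) = 21 + (27 + 3*m) = 48 + 3*m)
Z(M, U) = -6 - 3*U (Z(M, U) = -3*U - 6 = -6 - 3*U)
1/Z((O + 34)/(-89 - 38), A((1 - 1*(-5)) - 1*8)) = 1/(-6 - 3*(48 + 3*((1 - 1*(-5)) - 1*8))) = 1/(-6 - 3*(48 + 3*((1 + 5) - 8))) = 1/(-6 - 3*(48 + 3*(6 - 8))) = 1/(-6 - 3*(48 + 3*(-2))) = 1/(-6 - 3*(48 - 6)) = 1/(-6 - 3*42) = 1/(-6 - 126) = 1/(-132) = -1/132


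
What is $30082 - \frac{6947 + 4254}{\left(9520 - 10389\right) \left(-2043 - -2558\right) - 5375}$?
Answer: $\frac{27976283}{930} \approx 30082.0$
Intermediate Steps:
$30082 - \frac{6947 + 4254}{\left(9520 - 10389\right) \left(-2043 - -2558\right) - 5375} = 30082 - \frac{11201}{- 869 \left(-2043 + 2558\right) - 5375} = 30082 - \frac{11201}{\left(-869\right) 515 - 5375} = 30082 - \frac{11201}{-447535 - 5375} = 30082 - \frac{11201}{-452910} = 30082 - 11201 \left(- \frac{1}{452910}\right) = 30082 - - \frac{23}{930} = 30082 + \frac{23}{930} = \frac{27976283}{930}$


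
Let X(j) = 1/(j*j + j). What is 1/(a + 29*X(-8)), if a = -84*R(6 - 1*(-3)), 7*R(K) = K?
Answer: -56/6019 ≈ -0.0093039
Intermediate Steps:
X(j) = 1/(j + j**2) (X(j) = 1/(j**2 + j) = 1/(j + j**2))
R(K) = K/7
a = -108 (a = -12*(6 - 1*(-3)) = -12*(6 + 3) = -12*9 = -84*9/7 = -108)
1/(a + 29*X(-8)) = 1/(-108 + 29*(1/((-8)*(1 - 8)))) = 1/(-108 + 29*(-1/8/(-7))) = 1/(-108 + 29*(-1/8*(-1/7))) = 1/(-108 + 29*(1/56)) = 1/(-108 + 29/56) = 1/(-6019/56) = -56/6019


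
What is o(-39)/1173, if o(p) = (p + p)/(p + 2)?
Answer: 26/14467 ≈ 0.0017972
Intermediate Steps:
o(p) = 2*p/(2 + p) (o(p) = (2*p)/(2 + p) = 2*p/(2 + p))
o(-39)/1173 = (2*(-39)/(2 - 39))/1173 = (2*(-39)/(-37))*(1/1173) = (2*(-39)*(-1/37))*(1/1173) = (78/37)*(1/1173) = 26/14467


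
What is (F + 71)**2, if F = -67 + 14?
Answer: 324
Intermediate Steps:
F = -53
(F + 71)**2 = (-53 + 71)**2 = 18**2 = 324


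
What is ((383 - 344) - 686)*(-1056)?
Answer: 683232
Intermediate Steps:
((383 - 344) - 686)*(-1056) = (39 - 686)*(-1056) = -647*(-1056) = 683232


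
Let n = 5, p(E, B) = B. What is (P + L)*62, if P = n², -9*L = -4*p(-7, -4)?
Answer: 12958/9 ≈ 1439.8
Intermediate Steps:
L = -16/9 (L = -(-4)*(-4)/9 = -⅑*16 = -16/9 ≈ -1.7778)
P = 25 (P = 5² = 25)
(P + L)*62 = (25 - 16/9)*62 = (209/9)*62 = 12958/9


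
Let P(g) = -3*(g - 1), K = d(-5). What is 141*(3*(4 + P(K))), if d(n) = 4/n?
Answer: 19881/5 ≈ 3976.2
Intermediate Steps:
K = -⅘ (K = 4/(-5) = 4*(-⅕) = -⅘ ≈ -0.80000)
P(g) = 3 - 3*g (P(g) = -3*(-1 + g) = 3 - 3*g)
141*(3*(4 + P(K))) = 141*(3*(4 + (3 - 3*(-⅘)))) = 141*(3*(4 + (3 + 12/5))) = 141*(3*(4 + 27/5)) = 141*(3*(47/5)) = 141*(141/5) = 19881/5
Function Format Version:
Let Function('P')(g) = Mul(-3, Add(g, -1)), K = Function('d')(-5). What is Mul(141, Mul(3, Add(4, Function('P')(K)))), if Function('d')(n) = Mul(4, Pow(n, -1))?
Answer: Rational(19881, 5) ≈ 3976.2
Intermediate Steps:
K = Rational(-4, 5) (K = Mul(4, Pow(-5, -1)) = Mul(4, Rational(-1, 5)) = Rational(-4, 5) ≈ -0.80000)
Function('P')(g) = Add(3, Mul(-3, g)) (Function('P')(g) = Mul(-3, Add(-1, g)) = Add(3, Mul(-3, g)))
Mul(141, Mul(3, Add(4, Function('P')(K)))) = Mul(141, Mul(3, Add(4, Add(3, Mul(-3, Rational(-4, 5)))))) = Mul(141, Mul(3, Add(4, Add(3, Rational(12, 5))))) = Mul(141, Mul(3, Add(4, Rational(27, 5)))) = Mul(141, Mul(3, Rational(47, 5))) = Mul(141, Rational(141, 5)) = Rational(19881, 5)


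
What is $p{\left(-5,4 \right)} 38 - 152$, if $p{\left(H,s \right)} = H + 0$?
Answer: $-342$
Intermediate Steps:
$p{\left(H,s \right)} = H$
$p{\left(-5,4 \right)} 38 - 152 = \left(-5\right) 38 - 152 = -190 - 152 = -342$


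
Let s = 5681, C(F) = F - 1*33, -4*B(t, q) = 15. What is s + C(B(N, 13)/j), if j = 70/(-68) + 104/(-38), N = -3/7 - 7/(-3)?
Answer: 9162671/1622 ≈ 5649.0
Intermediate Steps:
N = 40/21 (N = -3*1/7 - 7*(-1/3) = -3/7 + 7/3 = 40/21 ≈ 1.9048)
B(t, q) = -15/4 (B(t, q) = -1/4*15 = -15/4)
j = -2433/646 (j = 70*(-1/68) + 104*(-1/38) = -35/34 - 52/19 = -2433/646 ≈ -3.7663)
C(F) = -33 + F (C(F) = F - 33 = -33 + F)
s + C(B(N, 13)/j) = 5681 + (-33 - 15/(4*(-2433/646))) = 5681 + (-33 - 15/4*(-646/2433)) = 5681 + (-33 + 1615/1622) = 5681 - 51911/1622 = 9162671/1622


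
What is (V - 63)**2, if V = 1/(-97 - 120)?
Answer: 186923584/47089 ≈ 3969.6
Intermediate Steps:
V = -1/217 (V = 1/(-217) = -1/217 ≈ -0.0046083)
(V - 63)**2 = (-1/217 - 63)**2 = (-13672/217)**2 = 186923584/47089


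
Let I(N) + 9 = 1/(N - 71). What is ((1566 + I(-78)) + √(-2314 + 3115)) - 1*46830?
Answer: -6745678/149 + 3*√89 ≈ -45245.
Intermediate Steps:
I(N) = -9 + 1/(-71 + N) (I(N) = -9 + 1/(N - 71) = -9 + 1/(-71 + N))
((1566 + I(-78)) + √(-2314 + 3115)) - 1*46830 = ((1566 + (640 - 9*(-78))/(-71 - 78)) + √(-2314 + 3115)) - 1*46830 = ((1566 + (640 + 702)/(-149)) + √801) - 46830 = ((1566 - 1/149*1342) + 3*√89) - 46830 = ((1566 - 1342/149) + 3*√89) - 46830 = (231992/149 + 3*√89) - 46830 = -6745678/149 + 3*√89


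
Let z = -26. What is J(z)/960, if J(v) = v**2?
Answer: 169/240 ≈ 0.70417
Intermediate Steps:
J(z)/960 = (-26)**2/960 = 676*(1/960) = 169/240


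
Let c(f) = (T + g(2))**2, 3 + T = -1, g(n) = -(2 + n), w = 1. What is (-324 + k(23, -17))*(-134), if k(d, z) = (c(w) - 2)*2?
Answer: 26800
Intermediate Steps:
g(n) = -2 - n
T = -4 (T = -3 - 1 = -4)
c(f) = 64 (c(f) = (-4 + (-2 - 1*2))**2 = (-4 + (-2 - 2))**2 = (-4 - 4)**2 = (-8)**2 = 64)
k(d, z) = 124 (k(d, z) = (64 - 2)*2 = 62*2 = 124)
(-324 + k(23, -17))*(-134) = (-324 + 124)*(-134) = -200*(-134) = 26800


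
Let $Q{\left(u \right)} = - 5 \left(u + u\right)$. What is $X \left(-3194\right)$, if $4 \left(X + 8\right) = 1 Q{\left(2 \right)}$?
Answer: $41522$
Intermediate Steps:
$Q{\left(u \right)} = - 10 u$ ($Q{\left(u \right)} = - 5 \cdot 2 u = - 10 u$)
$X = -13$ ($X = -8 + \frac{1 \left(\left(-10\right) 2\right)}{4} = -8 + \frac{1 \left(-20\right)}{4} = -8 + \frac{1}{4} \left(-20\right) = -8 - 5 = -13$)
$X \left(-3194\right) = \left(-13\right) \left(-3194\right) = 41522$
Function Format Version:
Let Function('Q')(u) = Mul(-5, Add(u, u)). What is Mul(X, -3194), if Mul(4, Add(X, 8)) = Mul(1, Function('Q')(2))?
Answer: 41522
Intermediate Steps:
Function('Q')(u) = Mul(-10, u) (Function('Q')(u) = Mul(-5, Mul(2, u)) = Mul(-10, u))
X = -13 (X = Add(-8, Mul(Rational(1, 4), Mul(1, Mul(-10, 2)))) = Add(-8, Mul(Rational(1, 4), Mul(1, -20))) = Add(-8, Mul(Rational(1, 4), -20)) = Add(-8, -5) = -13)
Mul(X, -3194) = Mul(-13, -3194) = 41522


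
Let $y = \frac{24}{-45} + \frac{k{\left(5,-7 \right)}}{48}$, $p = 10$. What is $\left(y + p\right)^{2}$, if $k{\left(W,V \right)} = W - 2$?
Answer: $\frac{5230369}{57600} \approx 90.805$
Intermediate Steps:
$k{\left(W,V \right)} = -2 + W$
$y = - \frac{113}{240}$ ($y = \frac{24}{-45} + \frac{-2 + 5}{48} = 24 \left(- \frac{1}{45}\right) + 3 \cdot \frac{1}{48} = - \frac{8}{15} + \frac{1}{16} = - \frac{113}{240} \approx -0.47083$)
$\left(y + p\right)^{2} = \left(- \frac{113}{240} + 10\right)^{2} = \left(\frac{2287}{240}\right)^{2} = \frac{5230369}{57600}$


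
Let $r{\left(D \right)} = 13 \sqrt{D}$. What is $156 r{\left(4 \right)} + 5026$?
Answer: $9082$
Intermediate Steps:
$156 r{\left(4 \right)} + 5026 = 156 \cdot 13 \sqrt{4} + 5026 = 156 \cdot 13 \cdot 2 + 5026 = 156 \cdot 26 + 5026 = 4056 + 5026 = 9082$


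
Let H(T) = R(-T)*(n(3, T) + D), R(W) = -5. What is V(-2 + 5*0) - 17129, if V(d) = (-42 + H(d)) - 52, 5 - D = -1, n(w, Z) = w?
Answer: -17268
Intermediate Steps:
D = 6 (D = 5 - 1*(-1) = 5 + 1 = 6)
H(T) = -45 (H(T) = -5*(3 + 6) = -5*9 = -45)
V(d) = -139 (V(d) = (-42 - 45) - 52 = -87 - 52 = -139)
V(-2 + 5*0) - 17129 = -139 - 17129 = -17268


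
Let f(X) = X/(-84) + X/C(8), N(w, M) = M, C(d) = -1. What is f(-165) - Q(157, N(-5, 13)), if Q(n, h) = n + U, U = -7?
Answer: 475/28 ≈ 16.964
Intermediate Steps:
Q(n, h) = -7 + n (Q(n, h) = n - 7 = -7 + n)
f(X) = -85*X/84 (f(X) = X/(-84) + X/(-1) = X*(-1/84) + X*(-1) = -X/84 - X = -85*X/84)
f(-165) - Q(157, N(-5, 13)) = -85/84*(-165) - (-7 + 157) = 4675/28 - 1*150 = 4675/28 - 150 = 475/28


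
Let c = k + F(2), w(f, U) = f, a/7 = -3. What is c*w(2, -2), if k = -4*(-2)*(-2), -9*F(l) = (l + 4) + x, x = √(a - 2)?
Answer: -100/3 - 2*I*√23/9 ≈ -33.333 - 1.0657*I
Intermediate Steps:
a = -21 (a = 7*(-3) = -21)
x = I*√23 (x = √(-21 - 2) = √(-23) = I*√23 ≈ 4.7958*I)
F(l) = -4/9 - l/9 - I*√23/9 (F(l) = -((l + 4) + I*√23)/9 = -((4 + l) + I*√23)/9 = -(4 + l + I*√23)/9 = -4/9 - l/9 - I*√23/9)
k = -16 (k = 8*(-2) = -16)
c = -50/3 - I*√23/9 (c = -16 + (-4/9 - ⅑*2 - I*√23/9) = -16 + (-4/9 - 2/9 - I*√23/9) = -16 + (-⅔ - I*√23/9) = -50/3 - I*√23/9 ≈ -16.667 - 0.53287*I)
c*w(2, -2) = (-50/3 - I*√23/9)*2 = -100/3 - 2*I*√23/9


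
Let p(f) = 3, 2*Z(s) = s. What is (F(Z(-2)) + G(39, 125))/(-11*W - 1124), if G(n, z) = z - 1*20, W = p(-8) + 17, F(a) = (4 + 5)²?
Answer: -31/224 ≈ -0.13839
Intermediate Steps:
Z(s) = s/2
F(a) = 81 (F(a) = 9² = 81)
W = 20 (W = 3 + 17 = 20)
G(n, z) = -20 + z (G(n, z) = z - 20 = -20 + z)
(F(Z(-2)) + G(39, 125))/(-11*W - 1124) = (81 + (-20 + 125))/(-11*20 - 1124) = (81 + 105)/(-220 - 1124) = 186/(-1344) = 186*(-1/1344) = -31/224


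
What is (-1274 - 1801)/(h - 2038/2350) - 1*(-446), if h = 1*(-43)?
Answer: 26601749/51544 ≈ 516.10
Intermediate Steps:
h = -43
(-1274 - 1801)/(h - 2038/2350) - 1*(-446) = (-1274 - 1801)/(-43 - 2038/2350) - 1*(-446) = -3075/(-43 - 2038*1/2350) + 446 = -3075/(-43 - 1019/1175) + 446 = -3075/(-51544/1175) + 446 = -3075*(-1175/51544) + 446 = 3613125/51544 + 446 = 26601749/51544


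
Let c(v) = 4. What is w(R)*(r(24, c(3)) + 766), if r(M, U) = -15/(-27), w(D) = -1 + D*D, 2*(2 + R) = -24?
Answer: 448435/3 ≈ 1.4948e+5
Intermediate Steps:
R = -14 (R = -2 + (½)*(-24) = -2 - 12 = -14)
w(D) = -1 + D²
r(M, U) = 5/9 (r(M, U) = -15*(-1/27) = 5/9)
w(R)*(r(24, c(3)) + 766) = (-1 + (-14)²)*(5/9 + 766) = (-1 + 196)*(6899/9) = 195*(6899/9) = 448435/3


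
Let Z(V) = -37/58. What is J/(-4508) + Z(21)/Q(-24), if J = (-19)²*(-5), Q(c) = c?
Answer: 669839/1568784 ≈ 0.42698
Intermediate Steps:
Z(V) = -37/58 (Z(V) = -37*1/58 = -37/58)
J = -1805 (J = 361*(-5) = -1805)
J/(-4508) + Z(21)/Q(-24) = -1805/(-4508) - 37/58/(-24) = -1805*(-1/4508) - 37/58*(-1/24) = 1805/4508 + 37/1392 = 669839/1568784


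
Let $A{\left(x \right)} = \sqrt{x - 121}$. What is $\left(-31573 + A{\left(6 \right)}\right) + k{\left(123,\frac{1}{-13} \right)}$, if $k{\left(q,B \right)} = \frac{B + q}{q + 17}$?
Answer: $- \frac{28730631}{910} + i \sqrt{115} \approx -31572.0 + 10.724 i$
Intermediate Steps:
$A{\left(x \right)} = \sqrt{-121 + x}$
$k{\left(q,B \right)} = \frac{B + q}{17 + q}$
$\left(-31573 + A{\left(6 \right)}\right) + k{\left(123,\frac{1}{-13} \right)} = \left(-31573 + \sqrt{-121 + 6}\right) + \frac{\frac{1}{-13} + 123}{17 + 123} = \left(-31573 + \sqrt{-115}\right) + \frac{- \frac{1}{13} + 123}{140} = \left(-31573 + i \sqrt{115}\right) + \frac{1}{140} \cdot \frac{1598}{13} = \left(-31573 + i \sqrt{115}\right) + \frac{799}{910} = - \frac{28730631}{910} + i \sqrt{115}$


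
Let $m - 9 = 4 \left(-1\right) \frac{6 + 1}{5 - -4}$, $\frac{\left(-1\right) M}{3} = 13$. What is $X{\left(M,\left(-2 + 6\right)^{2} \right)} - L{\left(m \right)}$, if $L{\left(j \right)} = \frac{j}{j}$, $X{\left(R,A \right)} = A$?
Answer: $15$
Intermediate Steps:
$M = -39$ ($M = \left(-3\right) 13 = -39$)
$m = \frac{53}{9}$ ($m = 9 + 4 \left(-1\right) \frac{6 + 1}{5 - -4} = 9 - 4 \frac{7}{5 + \left(-1 + 5\right)} = 9 - 4 \frac{7}{5 + 4} = 9 - 4 \cdot \frac{7}{9} = 9 - 4 \cdot 7 \cdot \frac{1}{9} = 9 - \frac{28}{9} = \frac{53}{9} \approx 5.8889$)
$L{\left(j \right)} = 1$
$X{\left(M,\left(-2 + 6\right)^{2} \right)} - L{\left(m \right)} = \left(-2 + 6\right)^{2} - 1 = 4^{2} - 1 = 16 - 1 = 15$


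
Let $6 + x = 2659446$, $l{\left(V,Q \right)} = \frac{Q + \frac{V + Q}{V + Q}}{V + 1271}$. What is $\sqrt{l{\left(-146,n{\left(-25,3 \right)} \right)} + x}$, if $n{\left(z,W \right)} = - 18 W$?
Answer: $\frac{\sqrt{14959349735}}{75} \approx 1630.8$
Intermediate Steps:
$l{\left(V,Q \right)} = \frac{1 + Q}{1271 + V}$ ($l{\left(V,Q \right)} = \frac{Q + \frac{Q + V}{Q + V}}{1271 + V} = \frac{Q + 1}{1271 + V} = \frac{1 + Q}{1271 + V}$)
$x = 2659440$ ($x = -6 + 2659446 = 2659440$)
$\sqrt{l{\left(-146,n{\left(-25,3 \right)} \right)} + x} = \sqrt{\frac{1 - 54}{1271 - 146} + 2659440} = \sqrt{\frac{1 - 54}{1125} + 2659440} = \sqrt{\frac{1}{1125} \left(-53\right) + 2659440} = \sqrt{- \frac{53}{1125} + 2659440} = \sqrt{\frac{2991869947}{1125}} = \frac{\sqrt{14959349735}}{75}$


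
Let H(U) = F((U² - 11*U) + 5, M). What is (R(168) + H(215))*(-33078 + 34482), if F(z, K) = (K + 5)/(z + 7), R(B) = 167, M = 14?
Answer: 857217231/3656 ≈ 2.3447e+5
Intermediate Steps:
F(z, K) = (5 + K)/(7 + z)
H(U) = 19/(12 + U² - 11*U) (H(U) = (5 + 14)/(7 + ((U² - 11*U) + 5)) = 19/(7 + (5 + U² - 11*U)) = 19/(12 + U² - 11*U))
(R(168) + H(215))*(-33078 + 34482) = (167 + 19/(12 + 215² - 11*215))*(-33078 + 34482) = (167 + 19/(12 + 46225 - 2365))*1404 = (167 + 19/43872)*1404 = (7326643/43872)*1404 = 857217231/3656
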